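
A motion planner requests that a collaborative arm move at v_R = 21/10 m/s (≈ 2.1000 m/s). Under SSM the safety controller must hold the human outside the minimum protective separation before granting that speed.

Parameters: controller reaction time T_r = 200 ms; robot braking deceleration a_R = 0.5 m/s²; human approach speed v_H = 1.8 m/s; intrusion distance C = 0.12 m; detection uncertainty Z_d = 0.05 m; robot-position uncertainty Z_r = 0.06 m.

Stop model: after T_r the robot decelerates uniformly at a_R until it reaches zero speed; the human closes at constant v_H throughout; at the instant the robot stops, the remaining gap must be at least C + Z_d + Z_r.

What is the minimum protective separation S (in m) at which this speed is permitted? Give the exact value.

S_min = 649/50 m = 12.9800 m

T_s = v_R/a_R = (21/10)/(1/2) = 4.2000 s
robot in T_r: 2.1000·0.2000 = 0.4200 m
robot under decel: 2.1000²/(2·0.5000) = 4.4100 m
human closes 1.8000·4.4000 = 7.9200 m
margins: 0.1200+0.0500+0.0600 = 0.2300 m
S_min ≈ 0.4200+4.4100+7.9200+0.2300  ⇒  S_min = 649/50 m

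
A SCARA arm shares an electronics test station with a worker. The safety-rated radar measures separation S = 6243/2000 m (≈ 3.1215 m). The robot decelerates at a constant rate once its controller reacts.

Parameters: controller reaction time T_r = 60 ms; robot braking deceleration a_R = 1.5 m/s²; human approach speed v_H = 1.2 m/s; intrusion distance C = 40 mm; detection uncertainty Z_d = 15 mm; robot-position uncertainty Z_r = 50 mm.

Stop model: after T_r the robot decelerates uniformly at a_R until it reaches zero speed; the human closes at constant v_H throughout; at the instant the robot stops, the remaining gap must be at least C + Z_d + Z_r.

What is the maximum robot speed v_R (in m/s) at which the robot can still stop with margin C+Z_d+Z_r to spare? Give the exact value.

v_R_max = 39/20 m/s = 1.9500 m/s

collect terms ⇒ (1/3)·v_R² + (43/50)·v_R + (-5889/2000) = 0
  disc = (43/50)² − 4·(1/3)·(-5889/2000) = 2916/625 ; √disc = 54/25
  v_R = (−(43/50) + 54/25) / (2·(1/3)) = 39/20 m/s
check:
T_s = v_R/a_R = (39/20)/(3/2) = 1.3000 s
reaction-phase robot travel = 1.9500·0.0600 = 0.1170 m
braking distance = 1.9500²/(2·1.5000) = 1.2675 m
human closes 1.2000·1.3600 = 1.6320 m
residual clearance needed = 0.0400+0.0150+0.0500 = 0.1050 m
sum ≈ 0.1170+1.2675+1.6320+0.1050 ≈ 3.1215 m = S ✓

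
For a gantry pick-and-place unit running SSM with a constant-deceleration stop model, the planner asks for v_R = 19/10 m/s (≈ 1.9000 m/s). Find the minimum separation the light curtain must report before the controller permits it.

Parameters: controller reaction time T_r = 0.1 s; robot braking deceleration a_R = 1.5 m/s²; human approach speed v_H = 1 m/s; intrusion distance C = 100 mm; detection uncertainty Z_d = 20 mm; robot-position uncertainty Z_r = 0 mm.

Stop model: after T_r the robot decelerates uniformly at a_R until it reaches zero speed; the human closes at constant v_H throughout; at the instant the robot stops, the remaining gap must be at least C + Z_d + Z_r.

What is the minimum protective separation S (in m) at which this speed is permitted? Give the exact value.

S_min = 72/25 m = 2.8800 m

T_s = v_R/a_R = (19/10)/(3/2) = 1.2667 s
reaction-phase robot travel = 1.9000·0.1000 = 0.1900 m
robot under decel: 1.9000²/(2·1.5000) = 1.2033 m
person approaches 1.0000·(0.1000+1.2667) = 1.3667 m
C+Z_d+Z_r = 0.1000+0.0200+0.0000 = 0.1200 m
S_min ≈ 0.1900+1.2033+1.3667+0.1200  ⇒  S_min = 72/25 m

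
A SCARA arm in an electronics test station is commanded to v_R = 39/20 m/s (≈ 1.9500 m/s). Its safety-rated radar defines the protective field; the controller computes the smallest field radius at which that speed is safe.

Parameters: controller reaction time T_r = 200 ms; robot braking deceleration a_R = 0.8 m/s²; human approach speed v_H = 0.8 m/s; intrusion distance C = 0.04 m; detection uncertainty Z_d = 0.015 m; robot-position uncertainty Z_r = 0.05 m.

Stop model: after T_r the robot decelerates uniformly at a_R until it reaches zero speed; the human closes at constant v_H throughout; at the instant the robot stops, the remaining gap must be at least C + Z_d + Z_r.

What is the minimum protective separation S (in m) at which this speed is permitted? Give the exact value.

T_s = v_R/a_R = (39/20)/(4/5) = 2.4375 s
robot covers v_R·T_r = 1.9500·0.2000 = 0.3900 m before braking
braking distance = 1.9500²/(2·0.8000) = 2.3766 m
person approaches 0.8000·(0.2000+2.4375) = 2.1100 m
C+Z_d+Z_r = 0.0400+0.0150+0.0500 = 0.1050 m
S_min ≈ 0.3900+2.3766+2.1100+0.1050  ⇒  S_min = 15941/3200 m

S_min = 15941/3200 m = 4.9816 m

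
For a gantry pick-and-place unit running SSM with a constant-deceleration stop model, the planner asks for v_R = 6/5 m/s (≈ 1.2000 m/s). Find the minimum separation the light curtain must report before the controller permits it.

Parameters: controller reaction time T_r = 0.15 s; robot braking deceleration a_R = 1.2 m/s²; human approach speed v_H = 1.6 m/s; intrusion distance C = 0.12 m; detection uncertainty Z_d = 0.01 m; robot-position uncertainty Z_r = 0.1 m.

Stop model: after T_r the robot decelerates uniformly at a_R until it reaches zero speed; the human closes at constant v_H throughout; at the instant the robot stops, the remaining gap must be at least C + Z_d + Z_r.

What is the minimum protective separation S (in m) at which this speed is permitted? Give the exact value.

stop time T_s = (6/5)/(6/5) = 1.0000 s
reaction-phase robot travel = 1.2000·0.1500 = 0.1800 m
braking distance = 1.2000²/(2·1.2000) = 0.6000 m
person approaches 1.6000·(0.1500+1.0000) = 1.8400 m
C+Z_d+Z_r = 0.1200+0.0100+0.1000 = 0.2300 m
S_min ≈ 0.1800+0.6000+1.8400+0.2300  ⇒  S_min = 57/20 m

S_min = 57/20 m = 2.8500 m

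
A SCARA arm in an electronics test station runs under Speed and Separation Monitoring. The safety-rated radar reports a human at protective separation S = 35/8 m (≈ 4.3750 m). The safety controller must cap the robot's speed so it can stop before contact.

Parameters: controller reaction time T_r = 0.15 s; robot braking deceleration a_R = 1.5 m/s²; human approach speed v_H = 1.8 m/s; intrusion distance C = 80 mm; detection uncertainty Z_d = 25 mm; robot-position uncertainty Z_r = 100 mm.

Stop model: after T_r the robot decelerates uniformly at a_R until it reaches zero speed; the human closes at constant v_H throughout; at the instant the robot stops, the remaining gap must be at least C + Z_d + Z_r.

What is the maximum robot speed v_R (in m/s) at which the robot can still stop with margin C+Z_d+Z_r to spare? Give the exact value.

v_R_max = 39/20 m/s = 1.9500 m/s

collect terms ⇒ (1/3)·v_R² + (27/20)·v_R + (-39/10) = 0
  disc = (27/20)² − 4·(1/3)·(-39/10) = 2809/400 ; √disc = 53/20
  v_R = (−(27/20) + 53/20) / (2·(1/3)) = 39/20 m/s
check:
T_s = v_R/a_R = (39/20)/(3/2) = 1.3000 s
robot in T_r: 1.9500·0.1500 = 0.2925 m
braking distance = 1.9500²/(2·1.5000) = 1.2675 m
person approaches 1.8000·(0.1500+1.3000) = 2.6100 m
residual clearance needed = 0.0800+0.0250+0.1000 = 0.2050 m
sum ≈ 0.2925+1.2675+2.6100+0.2050 ≈ 4.3750 m = S ✓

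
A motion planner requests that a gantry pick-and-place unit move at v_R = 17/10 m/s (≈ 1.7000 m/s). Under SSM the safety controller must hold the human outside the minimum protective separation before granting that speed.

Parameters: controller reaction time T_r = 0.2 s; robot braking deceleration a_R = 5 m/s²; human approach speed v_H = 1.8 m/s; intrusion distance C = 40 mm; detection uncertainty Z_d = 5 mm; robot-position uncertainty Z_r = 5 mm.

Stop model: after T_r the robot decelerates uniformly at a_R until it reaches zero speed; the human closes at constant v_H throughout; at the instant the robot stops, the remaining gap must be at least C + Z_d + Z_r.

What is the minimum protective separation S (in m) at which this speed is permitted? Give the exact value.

stop time T_s = (17/10)/5 = 0.3400 s
robot in T_r: 1.7000·0.2000 = 0.3400 m
braking distance = 1.7000²/(2·5.0000) = 0.2890 m
person approaches 1.8000·(0.2000+0.3400) = 0.9720 m
C+Z_d+Z_r = 0.0400+0.0050+0.0050 = 0.0500 m
S_min ≈ 0.3400+0.2890+0.9720+0.0500  ⇒  S_min = 1651/1000 m

S_min = 1651/1000 m = 1.6510 m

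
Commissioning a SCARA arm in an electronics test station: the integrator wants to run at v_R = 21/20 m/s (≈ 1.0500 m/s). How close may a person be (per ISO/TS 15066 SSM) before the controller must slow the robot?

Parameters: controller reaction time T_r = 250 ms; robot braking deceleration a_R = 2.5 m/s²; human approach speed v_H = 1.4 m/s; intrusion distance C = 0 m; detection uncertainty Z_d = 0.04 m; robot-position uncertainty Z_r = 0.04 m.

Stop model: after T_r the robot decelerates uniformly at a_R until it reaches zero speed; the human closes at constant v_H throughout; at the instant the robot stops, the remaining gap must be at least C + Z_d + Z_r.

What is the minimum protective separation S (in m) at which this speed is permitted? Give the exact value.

braking lasts T_s = (21/20)/(5/2) = 0.4200 s
robot covers v_R·T_r = 1.0500·0.2500 = 0.2625 m before braking
robot covers 1.0500·0.4200 − ½·2.5000·0.4200² = 0.2205 m while stopping
human closes 1.4000·0.6700 = 0.9380 m
margins: 0.0000+0.0400+0.0400 = 0.0800 m
S_min ≈ 0.2625+0.2205+0.9380+0.0800  ⇒  S_min = 1501/1000 m

S_min = 1501/1000 m = 1.5010 m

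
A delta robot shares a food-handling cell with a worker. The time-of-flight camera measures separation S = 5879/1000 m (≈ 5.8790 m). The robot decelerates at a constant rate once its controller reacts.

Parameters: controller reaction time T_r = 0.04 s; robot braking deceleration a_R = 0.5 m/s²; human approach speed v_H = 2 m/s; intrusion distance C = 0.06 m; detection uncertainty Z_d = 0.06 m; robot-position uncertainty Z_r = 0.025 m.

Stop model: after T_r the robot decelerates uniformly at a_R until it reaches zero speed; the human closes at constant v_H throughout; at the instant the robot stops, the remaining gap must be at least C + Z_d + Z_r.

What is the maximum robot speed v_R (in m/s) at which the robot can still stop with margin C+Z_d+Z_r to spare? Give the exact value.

at the boundary: (1)·v² + (101/25)·v + (-2827/500) = 0
  disc = (101/25)² − 4·(1)·(-2827/500) = 24336/625 ; √disc = 156/25
  v_R = (−(101/25) + 156/25) / (2·(1)) = 11/10 m/s
check:
braking lasts T_s = (11/10)/(1/2) = 2.2000 s
robot covers v_R·T_r = 1.1000·0.0400 = 0.0440 m before braking
braking distance = 1.1000²/(2·0.5000) = 1.2100 m
human closes 2.0000·2.2400 = 4.4800 m
residual clearance needed = 0.0600+0.0600+0.0250 = 0.1450 m
sum ≈ 0.0440+1.2100+4.4800+0.1450 ≈ 5.8790 m = S ✓

v_R_max = 11/10 m/s = 1.1000 m/s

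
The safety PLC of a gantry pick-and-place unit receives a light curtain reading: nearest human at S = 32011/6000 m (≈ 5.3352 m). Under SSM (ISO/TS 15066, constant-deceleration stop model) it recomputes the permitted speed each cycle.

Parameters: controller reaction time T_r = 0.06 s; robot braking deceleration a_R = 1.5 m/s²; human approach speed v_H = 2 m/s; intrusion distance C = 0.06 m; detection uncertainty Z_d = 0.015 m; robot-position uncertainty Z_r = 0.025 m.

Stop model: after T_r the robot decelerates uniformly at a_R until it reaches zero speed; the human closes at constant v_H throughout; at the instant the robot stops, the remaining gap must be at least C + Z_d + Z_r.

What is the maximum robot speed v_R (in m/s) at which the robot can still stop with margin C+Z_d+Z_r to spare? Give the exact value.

v_R_max = 47/20 m/s = 2.3500 m/s

at the boundary: (1/3)·v² + (209/150)·v + (-30691/6000) = 0
  disc = (209/150)² − 4·(1/3)·(-30691/6000) = 5476/625 ; √disc = 74/25
  v_R = (−(209/150) + 74/25) / (2·(1/3)) = 47/20 m/s
check:
stop time T_s = (47/20)/(3/2) = 1.5667 s
robot in T_r: 2.3500·0.0600 = 0.1410 m
robot covers 2.3500·1.5667 − ½·1.5000·1.5667² = 1.8408 m while stopping
person approaches 2.0000·(0.0600+1.5667) = 3.2533 m
C+Z_d+Z_r = 0.0600+0.0150+0.0250 = 0.1000 m
sum ≈ 0.1410+1.8408+3.2533+0.1000 ≈ 5.3352 m = S ✓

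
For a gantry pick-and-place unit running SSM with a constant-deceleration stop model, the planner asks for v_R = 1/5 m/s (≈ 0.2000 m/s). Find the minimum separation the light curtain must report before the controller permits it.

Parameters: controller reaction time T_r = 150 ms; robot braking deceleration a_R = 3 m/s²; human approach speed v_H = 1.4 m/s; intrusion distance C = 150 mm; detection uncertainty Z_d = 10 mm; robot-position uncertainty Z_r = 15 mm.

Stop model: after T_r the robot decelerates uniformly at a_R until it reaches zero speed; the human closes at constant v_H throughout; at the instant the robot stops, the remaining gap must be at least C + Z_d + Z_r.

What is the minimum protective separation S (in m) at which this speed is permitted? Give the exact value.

S_min = 103/200 m = 0.5150 m

braking lasts T_s = (1/5)/3 = 0.0667 s
reaction-phase robot travel = 0.2000·0.1500 = 0.0300 m
robot under decel: 0.2000²/(2·3.0000) = 0.0067 m
human over T_r+T_s: 1.4000·(0.1500+0.0667) = 0.3033 m
margins: 0.1500+0.0100+0.0150 = 0.1750 m
S_min ≈ 0.0300+0.0067+0.3033+0.1750  ⇒  S_min = 103/200 m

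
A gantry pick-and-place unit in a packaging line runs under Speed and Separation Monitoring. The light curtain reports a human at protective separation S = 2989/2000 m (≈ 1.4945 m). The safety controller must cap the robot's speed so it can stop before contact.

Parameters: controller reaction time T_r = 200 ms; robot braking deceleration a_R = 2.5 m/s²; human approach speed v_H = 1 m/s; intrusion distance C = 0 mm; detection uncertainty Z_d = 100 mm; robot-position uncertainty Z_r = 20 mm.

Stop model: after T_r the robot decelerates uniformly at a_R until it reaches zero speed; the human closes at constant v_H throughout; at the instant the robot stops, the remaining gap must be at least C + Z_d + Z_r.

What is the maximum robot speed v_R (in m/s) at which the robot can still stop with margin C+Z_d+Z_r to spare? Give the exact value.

quadratic (1/5)·v² + (3/5)·v + (-2349/2000) = 0
  disc = (3/5)² − 4·(1/5)·(-2349/2000) = 3249/2500 ; √disc = 57/50
  v_R = (−(3/5) + 57/50) / (2·(1/5)) = 27/20 m/s
check:
braking lasts T_s = (27/20)/(5/2) = 0.5400 s
reaction-phase robot travel = 1.3500·0.2000 = 0.2700 m
robot under decel: 1.3500²/(2·2.5000) = 0.3645 m
human over T_r+T_s: 1.0000·(0.2000+0.5400) = 0.7400 m
C+Z_d+Z_r = 0.0000+0.1000+0.0200 = 0.1200 m
sum ≈ 0.2700+0.3645+0.7400+0.1200 ≈ 1.4945 m = S ✓

v_R_max = 27/20 m/s = 1.3500 m/s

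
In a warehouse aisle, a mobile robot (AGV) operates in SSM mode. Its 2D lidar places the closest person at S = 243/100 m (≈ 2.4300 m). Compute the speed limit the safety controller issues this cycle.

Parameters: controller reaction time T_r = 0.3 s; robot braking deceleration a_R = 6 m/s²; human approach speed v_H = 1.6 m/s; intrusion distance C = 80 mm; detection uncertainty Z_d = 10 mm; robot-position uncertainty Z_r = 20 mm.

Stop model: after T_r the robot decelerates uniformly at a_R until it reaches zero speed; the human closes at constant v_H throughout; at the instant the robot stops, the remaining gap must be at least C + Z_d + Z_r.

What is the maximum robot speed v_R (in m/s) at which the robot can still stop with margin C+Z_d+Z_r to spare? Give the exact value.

v_R_max = 12/5 m/s = 2.4000 m/s

at the boundary: (1/12)·v² + (17/30)·v + (-46/25) = 0
  disc = (17/30)² − 4·(1/12)·(-46/25) = 841/900 ; √disc = 29/30
  v_R = (−(17/30) + 29/30) / (2·(1/12)) = 12/5 m/s
check:
braking lasts T_s = (12/5)/6 = 0.4000 s
reaction-phase robot travel = 2.4000·0.3000 = 0.7200 m
braking distance = 2.4000²/(2·6.0000) = 0.4800 m
human closes 1.6000·0.7000 = 1.1200 m
C+Z_d+Z_r = 0.0800+0.0100+0.0200 = 0.1100 m
sum ≈ 0.7200+0.4800+1.1200+0.1100 ≈ 2.4300 m = S ✓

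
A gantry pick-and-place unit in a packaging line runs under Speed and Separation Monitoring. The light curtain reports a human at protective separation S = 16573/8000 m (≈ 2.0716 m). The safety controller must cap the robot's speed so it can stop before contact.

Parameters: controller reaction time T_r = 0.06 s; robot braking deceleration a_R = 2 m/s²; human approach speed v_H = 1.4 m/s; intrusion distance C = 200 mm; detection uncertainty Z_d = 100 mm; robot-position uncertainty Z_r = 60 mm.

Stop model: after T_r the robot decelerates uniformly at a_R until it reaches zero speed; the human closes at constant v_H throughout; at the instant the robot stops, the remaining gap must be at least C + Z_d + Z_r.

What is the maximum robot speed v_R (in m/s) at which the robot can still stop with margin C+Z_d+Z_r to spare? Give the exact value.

v_R_max = 29/20 m/s = 1.4500 m/s

at the boundary: (1/4)·v² + (19/25)·v + (-13021/8000) = 0
  disc = (19/25)² − 4·(1/4)·(-13021/8000) = 88209/40000 ; √disc = 297/200
  v_R = (−(19/25) + 297/200) / (2·(1/4)) = 29/20 m/s
check:
stop time T_s = (29/20)/2 = 0.7250 s
robot covers v_R·T_r = 1.4500·0.0600 = 0.0870 m before braking
braking distance = 1.4500²/(2·2.0000) = 0.5256 m
human over T_r+T_s: 1.4000·(0.0600+0.7250) = 1.0990 m
C+Z_d+Z_r = 0.2000+0.1000+0.0600 = 0.3600 m
sum ≈ 0.0870+0.5256+1.0990+0.3600 ≈ 2.0716 m = S ✓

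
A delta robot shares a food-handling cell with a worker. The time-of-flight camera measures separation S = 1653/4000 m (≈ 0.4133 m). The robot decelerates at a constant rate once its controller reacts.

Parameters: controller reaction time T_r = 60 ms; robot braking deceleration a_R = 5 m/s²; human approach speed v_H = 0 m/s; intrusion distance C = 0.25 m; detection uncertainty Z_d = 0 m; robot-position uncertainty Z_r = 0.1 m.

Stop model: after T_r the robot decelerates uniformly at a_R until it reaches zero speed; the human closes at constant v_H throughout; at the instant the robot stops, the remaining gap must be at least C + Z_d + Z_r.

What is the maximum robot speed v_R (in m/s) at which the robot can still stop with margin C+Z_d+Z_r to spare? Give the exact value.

v_R_max = 11/20 m/s = 0.5500 m/s

collect terms ⇒ (1/10)·v_R² + (3/50)·v_R + (-253/4000) = 0
  disc = (3/50)² − 4·(1/10)·(-253/4000) = 289/10000 ; √disc = 17/100
  v_R = (−(3/50) + 17/100) / (2·(1/10)) = 11/20 m/s
check:
braking lasts T_s = (11/20)/5 = 0.1100 s
reaction-phase robot travel = 0.5500·0.0600 = 0.0330 m
robot covers 0.5500·0.1100 − ½·5.0000·0.1100² = 0.0302 m while stopping
human closes 0.0000·0.1700 = 0.0000 m
residual clearance needed = 0.2500+0.0000+0.1000 = 0.3500 m
sum ≈ 0.0330+0.0302+0.0000+0.3500 ≈ 0.4133 m = S ✓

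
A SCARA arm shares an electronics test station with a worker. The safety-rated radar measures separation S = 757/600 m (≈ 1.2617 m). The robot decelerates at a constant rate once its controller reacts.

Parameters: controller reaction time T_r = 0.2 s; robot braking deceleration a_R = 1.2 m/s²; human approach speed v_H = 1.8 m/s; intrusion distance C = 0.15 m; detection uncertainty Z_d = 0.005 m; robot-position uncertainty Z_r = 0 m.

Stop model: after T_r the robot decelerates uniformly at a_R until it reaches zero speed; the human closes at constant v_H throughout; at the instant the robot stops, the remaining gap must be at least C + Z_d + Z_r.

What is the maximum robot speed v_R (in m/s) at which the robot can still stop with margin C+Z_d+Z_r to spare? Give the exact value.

v_R_max = 2/5 m/s = 0.4000 m/s

collect terms ⇒ (5/12)·v_R² + (17/10)·v_R + (-56/75) = 0
  disc = (17/10)² − 4·(5/12)·(-56/75) = 3721/900 ; √disc = 61/30
  v_R = (−(17/10) + 61/30) / (2·(5/12)) = 2/5 m/s
check:
braking lasts T_s = (2/5)/(6/5) = 0.3333 s
reaction-phase robot travel = 0.4000·0.2000 = 0.0800 m
robot covers 0.4000·0.3333 − ½·1.2000·0.3333² = 0.0667 m while stopping
human over T_r+T_s: 1.8000·(0.2000+0.3333) = 0.9600 m
C+Z_d+Z_r = 0.1500+0.0050+0.0000 = 0.1550 m
sum ≈ 0.0800+0.0667+0.9600+0.1550 ≈ 1.2617 m = S ✓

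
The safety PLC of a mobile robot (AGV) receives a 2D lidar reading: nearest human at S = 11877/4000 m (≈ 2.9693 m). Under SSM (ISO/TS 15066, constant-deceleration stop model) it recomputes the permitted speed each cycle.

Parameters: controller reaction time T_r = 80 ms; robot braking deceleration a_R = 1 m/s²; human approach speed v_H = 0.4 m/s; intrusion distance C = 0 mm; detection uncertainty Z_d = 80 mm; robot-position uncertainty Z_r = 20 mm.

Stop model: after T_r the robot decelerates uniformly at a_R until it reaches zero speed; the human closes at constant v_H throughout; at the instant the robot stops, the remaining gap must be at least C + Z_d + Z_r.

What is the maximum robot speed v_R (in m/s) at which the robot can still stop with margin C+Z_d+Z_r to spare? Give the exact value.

at the boundary: (1/2)·v² + (12/25)·v + (-11349/4000) = 0
  disc = (12/25)² − 4·(1/2)·(-11349/4000) = 59049/10000 ; √disc = 243/100
  v_R = (−(12/25) + 243/100) / (2·(1/2)) = 39/20 m/s
check:
braking lasts T_s = (39/20)/1 = 1.9500 s
reaction-phase robot travel = 1.9500·0.0800 = 0.1560 m
robot under decel: 1.9500²/(2·1.0000) = 1.9013 m
human closes 0.4000·2.0300 = 0.8120 m
residual clearance needed = 0.0000+0.0800+0.0200 = 0.1000 m
sum ≈ 0.1560+1.9013+0.8120+0.1000 ≈ 2.9693 m = S ✓

v_R_max = 39/20 m/s = 1.9500 m/s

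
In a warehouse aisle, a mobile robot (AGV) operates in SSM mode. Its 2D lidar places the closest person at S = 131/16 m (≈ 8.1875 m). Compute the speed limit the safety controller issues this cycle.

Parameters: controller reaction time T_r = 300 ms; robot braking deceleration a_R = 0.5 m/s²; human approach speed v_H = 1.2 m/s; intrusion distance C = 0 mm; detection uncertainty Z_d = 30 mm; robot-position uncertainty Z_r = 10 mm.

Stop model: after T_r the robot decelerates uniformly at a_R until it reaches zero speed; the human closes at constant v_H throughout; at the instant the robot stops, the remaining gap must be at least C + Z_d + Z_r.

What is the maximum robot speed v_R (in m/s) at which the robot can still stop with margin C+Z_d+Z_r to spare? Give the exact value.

at the boundary: (1)·v² + (27/10)·v + (-623/80) = 0
  disc = (27/10)² − 4·(1)·(-623/80) = 961/25 ; √disc = 31/5
  v_R = (−(27/10) + 31/5) / (2·(1)) = 7/4 m/s
check:
braking lasts T_s = (7/4)/(1/2) = 3.5000 s
robot covers v_R·T_r = 1.7500·0.3000 = 0.5250 m before braking
robot under decel: 1.7500²/(2·0.5000) = 3.0625 m
human closes 1.2000·3.8000 = 4.5600 m
margins: 0.0000+0.0300+0.0100 = 0.0400 m
sum ≈ 0.5250+3.0625+4.5600+0.0400 ≈ 8.1875 m = S ✓

v_R_max = 7/4 m/s = 1.7500 m/s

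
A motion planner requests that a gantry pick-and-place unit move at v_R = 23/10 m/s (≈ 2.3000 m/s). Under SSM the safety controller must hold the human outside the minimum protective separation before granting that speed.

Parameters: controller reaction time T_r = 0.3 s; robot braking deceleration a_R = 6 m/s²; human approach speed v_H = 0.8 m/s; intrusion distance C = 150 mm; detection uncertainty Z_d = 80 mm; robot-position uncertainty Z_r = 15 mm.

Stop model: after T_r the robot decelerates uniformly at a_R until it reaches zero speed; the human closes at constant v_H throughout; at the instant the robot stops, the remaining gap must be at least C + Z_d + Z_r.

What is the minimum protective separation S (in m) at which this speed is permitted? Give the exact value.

braking lasts T_s = (23/10)/6 = 0.3833 s
robot in T_r: 2.3000·0.3000 = 0.6900 m
robot covers 2.3000·0.3833 − ½·6.0000·0.3833² = 0.4408 m while stopping
person approaches 0.8000·(0.3000+0.3833) = 0.5467 m
C+Z_d+Z_r = 0.1500+0.0800+0.0150 = 0.2450 m
S_min ≈ 0.6900+0.4408+0.5467+0.2450  ⇒  S_min = 769/400 m

S_min = 769/400 m = 1.9225 m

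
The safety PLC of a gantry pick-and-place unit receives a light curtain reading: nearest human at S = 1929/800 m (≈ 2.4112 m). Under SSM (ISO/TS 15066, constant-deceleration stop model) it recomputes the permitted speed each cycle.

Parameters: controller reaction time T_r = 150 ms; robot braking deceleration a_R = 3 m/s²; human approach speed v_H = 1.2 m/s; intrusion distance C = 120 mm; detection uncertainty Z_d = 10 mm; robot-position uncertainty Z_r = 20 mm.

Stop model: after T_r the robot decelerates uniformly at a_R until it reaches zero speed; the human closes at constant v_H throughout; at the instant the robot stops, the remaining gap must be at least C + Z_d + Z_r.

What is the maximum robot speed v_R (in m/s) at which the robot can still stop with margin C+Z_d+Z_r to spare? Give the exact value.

collect terms ⇒ (1/6)·v_R² + (11/20)·v_R + (-333/160) = 0
  disc = (11/20)² − 4·(1/6)·(-333/160) = 169/100 ; √disc = 13/10
  v_R = (−(11/20) + 13/10) / (2·(1/6)) = 9/4 m/s
check:
T_s = v_R/a_R = (9/4)/3 = 0.7500 s
robot covers v_R·T_r = 2.2500·0.1500 = 0.3375 m before braking
robot covers 2.2500·0.7500 − ½·3.0000·0.7500² = 0.8438 m while stopping
human closes 1.2000·0.9000 = 1.0800 m
margins: 0.1200+0.0100+0.0200 = 0.1500 m
sum ≈ 0.3375+0.8438+1.0800+0.1500 ≈ 2.4112 m = S ✓

v_R_max = 9/4 m/s = 2.2500 m/s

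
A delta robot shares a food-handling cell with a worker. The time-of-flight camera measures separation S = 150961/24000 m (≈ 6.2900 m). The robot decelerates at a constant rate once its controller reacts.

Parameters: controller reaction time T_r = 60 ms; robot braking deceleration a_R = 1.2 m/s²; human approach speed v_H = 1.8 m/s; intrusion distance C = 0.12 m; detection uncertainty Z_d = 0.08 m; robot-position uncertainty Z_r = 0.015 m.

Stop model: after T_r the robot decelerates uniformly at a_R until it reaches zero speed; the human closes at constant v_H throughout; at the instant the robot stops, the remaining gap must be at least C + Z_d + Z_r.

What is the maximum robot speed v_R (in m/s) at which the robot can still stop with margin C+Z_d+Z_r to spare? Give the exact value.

at the boundary: (5/12)·v² + (39/25)·v + (-143209/24000) = 0
  disc = (39/25)² − 4·(5/12)·(-143209/24000) = 4456321/360000 ; √disc = 2111/600
  v_R = (−(39/25) + 2111/600) / (2·(5/12)) = 47/20 m/s
check:
T_s = v_R/a_R = (47/20)/(6/5) = 1.9583 s
robot in T_r: 2.3500·0.0600 = 0.1410 m
braking distance = 2.3500²/(2·1.2000) = 2.3010 m
human closes 1.8000·2.0183 = 3.6330 m
residual clearance needed = 0.1200+0.0800+0.0150 = 0.2150 m
sum ≈ 0.1410+2.3010+3.6330+0.2150 ≈ 6.2900 m = S ✓

v_R_max = 47/20 m/s = 2.3500 m/s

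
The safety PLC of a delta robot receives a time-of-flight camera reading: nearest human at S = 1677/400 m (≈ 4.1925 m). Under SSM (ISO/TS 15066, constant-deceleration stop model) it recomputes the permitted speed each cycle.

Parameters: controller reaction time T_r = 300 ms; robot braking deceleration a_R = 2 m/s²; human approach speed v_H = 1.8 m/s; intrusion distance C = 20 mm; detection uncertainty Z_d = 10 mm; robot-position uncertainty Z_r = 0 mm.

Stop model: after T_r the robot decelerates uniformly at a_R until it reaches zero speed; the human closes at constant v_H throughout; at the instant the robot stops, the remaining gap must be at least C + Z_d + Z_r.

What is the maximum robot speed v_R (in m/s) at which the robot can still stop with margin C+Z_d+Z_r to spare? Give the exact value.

v_R_max = 21/10 m/s = 2.1000 m/s

at the boundary: (1/4)·v² + (6/5)·v + (-1449/400) = 0
  disc = (6/5)² − 4·(1/4)·(-1449/400) = 81/16 ; √disc = 9/4
  v_R = (−(6/5) + 9/4) / (2·(1/4)) = 21/10 m/s
check:
stop time T_s = (21/10)/2 = 1.0500 s
robot covers v_R·T_r = 2.1000·0.3000 = 0.6300 m before braking
robot under decel: 2.1000²/(2·2.0000) = 1.1025 m
person approaches 1.8000·(0.3000+1.0500) = 2.4300 m
C+Z_d+Z_r = 0.0200+0.0100+0.0000 = 0.0300 m
sum ≈ 0.6300+1.1025+2.4300+0.0300 ≈ 4.1925 m = S ✓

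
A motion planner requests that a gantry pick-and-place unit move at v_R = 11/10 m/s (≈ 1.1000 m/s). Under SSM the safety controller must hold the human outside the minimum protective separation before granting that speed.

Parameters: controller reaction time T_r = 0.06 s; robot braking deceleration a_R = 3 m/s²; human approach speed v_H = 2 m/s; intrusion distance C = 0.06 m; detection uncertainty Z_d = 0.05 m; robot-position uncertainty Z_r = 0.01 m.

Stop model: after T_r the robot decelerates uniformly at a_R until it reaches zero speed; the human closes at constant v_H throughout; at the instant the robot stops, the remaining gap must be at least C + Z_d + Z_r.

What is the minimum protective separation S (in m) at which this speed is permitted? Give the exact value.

stop time T_s = (11/10)/3 = 0.3667 s
robot covers v_R·T_r = 1.1000·0.0600 = 0.0660 m before braking
robot covers 1.1000·0.3667 − ½·3.0000·0.3667² = 0.2017 m while stopping
human over T_r+T_s: 2.0000·(0.0600+0.3667) = 0.8533 m
C+Z_d+Z_r = 0.0600+0.0500+0.0100 = 0.1200 m
S_min ≈ 0.0660+0.2017+0.8533+0.1200  ⇒  S_min = 1241/1000 m

S_min = 1241/1000 m = 1.2410 m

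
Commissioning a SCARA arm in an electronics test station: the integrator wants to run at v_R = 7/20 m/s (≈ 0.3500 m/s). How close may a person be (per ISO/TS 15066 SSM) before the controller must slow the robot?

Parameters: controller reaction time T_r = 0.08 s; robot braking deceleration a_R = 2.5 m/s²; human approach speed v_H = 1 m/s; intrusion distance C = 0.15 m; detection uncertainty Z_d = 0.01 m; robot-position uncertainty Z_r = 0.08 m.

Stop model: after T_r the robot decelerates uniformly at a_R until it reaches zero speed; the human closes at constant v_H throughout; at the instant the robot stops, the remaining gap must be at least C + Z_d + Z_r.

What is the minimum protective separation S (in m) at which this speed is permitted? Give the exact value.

S_min = 41/80 m = 0.5125 m

braking lasts T_s = (7/20)/(5/2) = 0.1400 s
robot in T_r: 0.3500·0.0800 = 0.0280 m
braking distance = 0.3500²/(2·2.5000) = 0.0245 m
person approaches 1.0000·(0.0800+0.1400) = 0.2200 m
residual clearance needed = 0.1500+0.0100+0.0800 = 0.2400 m
S_min ≈ 0.0280+0.0245+0.2200+0.2400  ⇒  S_min = 41/80 m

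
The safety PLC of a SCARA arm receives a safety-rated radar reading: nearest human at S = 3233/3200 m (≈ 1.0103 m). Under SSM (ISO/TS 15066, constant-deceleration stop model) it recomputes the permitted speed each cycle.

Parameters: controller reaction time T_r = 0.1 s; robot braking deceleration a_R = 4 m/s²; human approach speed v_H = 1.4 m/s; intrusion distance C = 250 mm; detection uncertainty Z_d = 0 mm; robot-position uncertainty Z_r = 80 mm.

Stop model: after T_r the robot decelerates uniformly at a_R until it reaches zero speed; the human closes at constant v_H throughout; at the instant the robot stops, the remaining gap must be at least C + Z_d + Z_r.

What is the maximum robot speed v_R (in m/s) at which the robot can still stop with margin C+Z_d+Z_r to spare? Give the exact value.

v_R_max = 19/20 m/s = 0.9500 m/s

quadratic (1/8)·v² + (9/20)·v + (-1729/3200) = 0
  disc = (9/20)² − 4·(1/8)·(-1729/3200) = 121/256 ; √disc = 11/16
  v_R = (−(9/20) + 11/16) / (2·(1/8)) = 19/20 m/s
check:
stop time T_s = (19/20)/4 = 0.2375 s
reaction-phase robot travel = 0.9500·0.1000 = 0.0950 m
robot under decel: 0.9500²/(2·4.0000) = 0.1128 m
human over T_r+T_s: 1.4000·(0.1000+0.2375) = 0.4725 m
C+Z_d+Z_r = 0.2500+0.0000+0.0800 = 0.3300 m
sum ≈ 0.0950+0.1128+0.4725+0.3300 ≈ 1.0103 m = S ✓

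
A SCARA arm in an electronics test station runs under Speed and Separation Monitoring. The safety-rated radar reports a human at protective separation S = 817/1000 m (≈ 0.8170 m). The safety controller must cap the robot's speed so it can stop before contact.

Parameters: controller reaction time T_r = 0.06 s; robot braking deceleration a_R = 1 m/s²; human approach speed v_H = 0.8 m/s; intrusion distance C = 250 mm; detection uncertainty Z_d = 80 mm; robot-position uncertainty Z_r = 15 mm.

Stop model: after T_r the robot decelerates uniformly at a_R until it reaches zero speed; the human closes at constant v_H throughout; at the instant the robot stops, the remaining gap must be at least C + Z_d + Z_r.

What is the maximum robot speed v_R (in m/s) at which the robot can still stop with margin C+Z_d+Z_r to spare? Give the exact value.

v_R_max = 2/5 m/s = 0.4000 m/s

at the boundary: (1/2)·v² + (43/50)·v + (-53/125) = 0
  disc = (43/50)² − 4·(1/2)·(-53/125) = 3969/2500 ; √disc = 63/50
  v_R = (−(43/50) + 63/50) / (2·(1/2)) = 2/5 m/s
check:
T_s = v_R/a_R = (2/5)/1 = 0.4000 s
reaction-phase robot travel = 0.4000·0.0600 = 0.0240 m
robot covers 0.4000·0.4000 − ½·1.0000·0.4000² = 0.0800 m while stopping
human closes 0.8000·0.4600 = 0.3680 m
residual clearance needed = 0.2500+0.0800+0.0150 = 0.3450 m
sum ≈ 0.0240+0.0800+0.3680+0.3450 ≈ 0.8170 m = S ✓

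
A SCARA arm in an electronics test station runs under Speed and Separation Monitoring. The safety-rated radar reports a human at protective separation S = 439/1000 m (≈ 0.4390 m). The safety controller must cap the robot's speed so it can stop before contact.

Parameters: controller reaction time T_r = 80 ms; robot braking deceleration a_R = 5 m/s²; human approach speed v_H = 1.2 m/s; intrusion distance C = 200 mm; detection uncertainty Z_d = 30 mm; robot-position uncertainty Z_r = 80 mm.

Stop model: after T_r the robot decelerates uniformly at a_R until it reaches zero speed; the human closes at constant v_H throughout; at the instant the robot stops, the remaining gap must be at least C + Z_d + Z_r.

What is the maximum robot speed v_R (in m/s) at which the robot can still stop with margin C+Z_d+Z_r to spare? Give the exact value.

collect terms ⇒ (1/10)·v_R² + (8/25)·v_R + (-33/1000) = 0
  disc = (8/25)² − 4·(1/10)·(-33/1000) = 289/2500 ; √disc = 17/50
  v_R = (−(8/25) + 17/50) / (2·(1/10)) = 1/10 m/s
check:
stop time T_s = (1/10)/5 = 0.0200 s
robot in T_r: 0.1000·0.0800 = 0.0080 m
braking distance = 0.1000²/(2·5.0000) = 0.0010 m
human over T_r+T_s: 1.2000·(0.0800+0.0200) = 0.1200 m
residual clearance needed = 0.2000+0.0300+0.0800 = 0.3100 m
sum ≈ 0.0080+0.0010+0.1200+0.3100 ≈ 0.4390 m = S ✓

v_R_max = 1/10 m/s = 0.1000 m/s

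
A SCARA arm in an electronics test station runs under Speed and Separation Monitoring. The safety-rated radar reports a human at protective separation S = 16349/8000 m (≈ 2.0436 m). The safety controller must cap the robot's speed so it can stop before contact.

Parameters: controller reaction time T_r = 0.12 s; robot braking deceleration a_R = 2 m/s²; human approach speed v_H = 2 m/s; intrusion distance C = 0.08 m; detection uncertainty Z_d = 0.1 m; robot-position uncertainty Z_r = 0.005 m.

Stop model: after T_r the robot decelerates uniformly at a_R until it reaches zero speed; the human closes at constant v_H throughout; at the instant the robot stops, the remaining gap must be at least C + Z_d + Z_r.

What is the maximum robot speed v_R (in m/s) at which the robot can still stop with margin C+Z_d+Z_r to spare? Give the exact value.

quadratic (1/4)·v² + (28/25)·v + (-12949/8000) = 0
  disc = (28/25)² − 4·(1/4)·(-12949/8000) = 114921/40000 ; √disc = 339/200
  v_R = (−(28/25) + 339/200) / (2·(1/4)) = 23/20 m/s
check:
stop time T_s = (23/20)/2 = 0.5750 s
robot in T_r: 1.1500·0.1200 = 0.1380 m
robot covers 1.1500·0.5750 − ½·2.0000·0.5750² = 0.3306 m while stopping
human closes 2.0000·0.6950 = 1.3900 m
C+Z_d+Z_r = 0.0800+0.1000+0.0050 = 0.1850 m
sum ≈ 0.1380+0.3306+1.3900+0.1850 ≈ 2.0436 m = S ✓

v_R_max = 23/20 m/s = 1.1500 m/s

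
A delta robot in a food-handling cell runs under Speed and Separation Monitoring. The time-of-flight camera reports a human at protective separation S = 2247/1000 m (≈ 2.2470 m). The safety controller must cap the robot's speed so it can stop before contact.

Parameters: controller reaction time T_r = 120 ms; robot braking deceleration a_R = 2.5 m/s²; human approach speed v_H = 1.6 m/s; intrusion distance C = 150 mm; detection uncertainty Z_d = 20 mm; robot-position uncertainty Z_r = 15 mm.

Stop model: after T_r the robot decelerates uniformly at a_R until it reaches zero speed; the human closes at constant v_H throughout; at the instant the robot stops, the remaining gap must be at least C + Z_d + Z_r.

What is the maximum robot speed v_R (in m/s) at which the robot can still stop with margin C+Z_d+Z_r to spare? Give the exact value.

v_R_max = 17/10 m/s = 1.7000 m/s

at the boundary: (1/5)·v² + (19/25)·v + (-187/100) = 0
  disc = (19/25)² − 4·(1/5)·(-187/100) = 1296/625 ; √disc = 36/25
  v_R = (−(19/25) + 36/25) / (2·(1/5)) = 17/10 m/s
check:
braking lasts T_s = (17/10)/(5/2) = 0.6800 s
reaction-phase robot travel = 1.7000·0.1200 = 0.2040 m
robot under decel: 1.7000²/(2·2.5000) = 0.5780 m
human over T_r+T_s: 1.6000·(0.1200+0.6800) = 1.2800 m
C+Z_d+Z_r = 0.1500+0.0200+0.0150 = 0.1850 m
sum ≈ 0.2040+0.5780+1.2800+0.1850 ≈ 2.2470 m = S ✓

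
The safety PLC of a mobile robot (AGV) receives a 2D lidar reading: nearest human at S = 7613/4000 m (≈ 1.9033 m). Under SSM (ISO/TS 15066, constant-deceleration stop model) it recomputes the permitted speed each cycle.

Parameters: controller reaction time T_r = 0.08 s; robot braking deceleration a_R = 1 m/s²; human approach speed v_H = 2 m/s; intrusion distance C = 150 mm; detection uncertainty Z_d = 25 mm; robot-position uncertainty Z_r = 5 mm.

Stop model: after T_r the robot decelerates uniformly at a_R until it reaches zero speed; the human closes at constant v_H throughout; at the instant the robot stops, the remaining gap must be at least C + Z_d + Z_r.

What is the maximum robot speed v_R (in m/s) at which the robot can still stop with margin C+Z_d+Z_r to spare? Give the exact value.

v_R_max = 13/20 m/s = 0.6500 m/s

quadratic (1/2)·v² + (52/25)·v + (-6253/4000) = 0
  disc = (52/25)² − 4·(1/2)·(-6253/4000) = 74529/10000 ; √disc = 273/100
  v_R = (−(52/25) + 273/100) / (2·(1/2)) = 13/20 m/s
check:
stop time T_s = (13/20)/1 = 0.6500 s
reaction-phase robot travel = 0.6500·0.0800 = 0.0520 m
robot covers 0.6500·0.6500 − ½·1.0000·0.6500² = 0.2112 m while stopping
human over T_r+T_s: 2.0000·(0.0800+0.6500) = 1.4600 m
margins: 0.1500+0.0250+0.0050 = 0.1800 m
sum ≈ 0.0520+0.2112+1.4600+0.1800 ≈ 1.9033 m = S ✓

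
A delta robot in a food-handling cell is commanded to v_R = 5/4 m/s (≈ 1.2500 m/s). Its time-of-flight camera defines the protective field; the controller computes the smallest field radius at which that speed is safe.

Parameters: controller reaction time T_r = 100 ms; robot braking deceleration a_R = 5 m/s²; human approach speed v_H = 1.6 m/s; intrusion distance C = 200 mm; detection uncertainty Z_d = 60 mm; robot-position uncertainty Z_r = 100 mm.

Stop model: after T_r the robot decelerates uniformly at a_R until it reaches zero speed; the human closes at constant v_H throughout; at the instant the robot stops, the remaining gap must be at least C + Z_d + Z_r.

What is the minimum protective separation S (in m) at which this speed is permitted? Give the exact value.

T_s = v_R/a_R = (5/4)/5 = 0.2500 s
robot in T_r: 1.2500·0.1000 = 0.1250 m
robot covers 1.2500·0.2500 − ½·5.0000·0.2500² = 0.1562 m while stopping
human over T_r+T_s: 1.6000·(0.1000+0.2500) = 0.5600 m
residual clearance needed = 0.2000+0.0600+0.1000 = 0.3600 m
S_min ≈ 0.1250+0.1562+0.5600+0.3600  ⇒  S_min = 961/800 m

S_min = 961/800 m = 1.2012 m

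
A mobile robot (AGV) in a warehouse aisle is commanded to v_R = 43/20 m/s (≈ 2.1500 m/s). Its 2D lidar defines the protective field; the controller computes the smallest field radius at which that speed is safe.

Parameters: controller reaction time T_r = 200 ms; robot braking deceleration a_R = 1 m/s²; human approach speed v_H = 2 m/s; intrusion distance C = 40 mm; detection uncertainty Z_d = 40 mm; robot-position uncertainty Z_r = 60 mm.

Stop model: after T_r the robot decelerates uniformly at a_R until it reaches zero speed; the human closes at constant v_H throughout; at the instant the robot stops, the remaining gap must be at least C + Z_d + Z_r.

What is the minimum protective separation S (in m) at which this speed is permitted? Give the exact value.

T_s = v_R/a_R = (43/20)/1 = 2.1500 s
reaction-phase robot travel = 2.1500·0.2000 = 0.4300 m
braking distance = 2.1500²/(2·1.0000) = 2.3112 m
human closes 2.0000·2.3500 = 4.7000 m
C+Z_d+Z_r = 0.0400+0.0400+0.0600 = 0.1400 m
S_min ≈ 0.4300+2.3112+4.7000+0.1400  ⇒  S_min = 1213/160 m

S_min = 1213/160 m = 7.5812 m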